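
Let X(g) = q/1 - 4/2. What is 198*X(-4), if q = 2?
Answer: 0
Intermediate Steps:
X(g) = 0 (X(g) = 2/1 - 4/2 = 2*1 - 4*½ = 2 - 2 = 0)
198*X(-4) = 198*0 = 0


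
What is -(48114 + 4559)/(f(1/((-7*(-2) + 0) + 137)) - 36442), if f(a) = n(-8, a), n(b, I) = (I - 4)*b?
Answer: 7953623/5497918 ≈ 1.4467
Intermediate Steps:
n(b, I) = b*(-4 + I) (n(b, I) = (-4 + I)*b = b*(-4 + I))
f(a) = 32 - 8*a (f(a) = -8*(-4 + a) = 32 - 8*a)
-(48114 + 4559)/(f(1/((-7*(-2) + 0) + 137)) - 36442) = -(48114 + 4559)/((32 - 8/((-7*(-2) + 0) + 137)) - 36442) = -52673/((32 - 8/((14 + 0) + 137)) - 36442) = -52673/((32 - 8/(14 + 137)) - 36442) = -52673/((32 - 8/151) - 36442) = -52673/(4824/151 - 36442) = -52673/(-5497918/151) = -52673*(-151)/5497918 = -1*(-7953623/5497918) = 7953623/5497918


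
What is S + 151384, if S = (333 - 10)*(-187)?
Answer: 90983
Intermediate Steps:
S = -60401 (S = 323*(-187) = -60401)
S + 151384 = -60401 + 151384 = 90983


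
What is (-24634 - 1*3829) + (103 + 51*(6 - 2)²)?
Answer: -27544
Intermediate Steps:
(-24634 - 1*3829) + (103 + 51*(6 - 2)²) = (-24634 - 3829) + (103 + 51*4²) = -28463 + (103 + 51*16) = -28463 + (103 + 816) = -28463 + 919 = -27544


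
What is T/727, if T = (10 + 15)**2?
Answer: 625/727 ≈ 0.85970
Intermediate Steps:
T = 625 (T = 25**2 = 625)
T/727 = 625/727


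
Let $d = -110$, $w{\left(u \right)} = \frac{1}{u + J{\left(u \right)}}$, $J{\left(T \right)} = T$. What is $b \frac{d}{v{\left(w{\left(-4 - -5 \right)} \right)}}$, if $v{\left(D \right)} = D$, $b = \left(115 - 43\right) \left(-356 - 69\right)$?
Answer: $6732000$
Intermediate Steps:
$w{\left(u \right)} = \frac{1}{2 u}$ ($w{\left(u \right)} = \frac{1}{u + u} = \frac{1}{2 u}$)
$b = -30600$ ($b = 72 \left(-356 - 69\right) = 72 \left(-425\right) = -30600$)
$b \frac{d}{v{\left(w{\left(-4 - -5 \right)} \right)}} = - 30600 \left(- \frac{110}{\frac{1}{2} \frac{1}{-4 - -5}}\right) = - 30600 \left(- \frac{110}{\frac{1}{2} \frac{1}{-4 + 5}}\right) = - 30600 \left(- \frac{110}{\frac{1}{2} \cdot 1^{-1}}\right) = - 30600 \left(- \frac{110}{\frac{1}{2} \cdot 1}\right) = - 30600 \left(- 110 \frac{1}{\frac{1}{2}}\right) = - 30600 \left(\left(-110\right) 2\right) = \left(-30600\right) \left(-220\right) = 6732000$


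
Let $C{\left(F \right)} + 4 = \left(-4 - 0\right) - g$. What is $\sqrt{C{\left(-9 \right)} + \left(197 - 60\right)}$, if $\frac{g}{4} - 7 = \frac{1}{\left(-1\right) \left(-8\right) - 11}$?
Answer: $\frac{\sqrt{921}}{3} \approx 10.116$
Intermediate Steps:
$g = \frac{80}{3}$ ($g = 28 + \frac{4}{\left(-1\right) \left(-8\right) - 11} = 28 + \frac{4}{8 - 11} = 28 + \frac{4}{-3} = 28 + 4 \left(- \frac{1}{3}\right) = 28 - \frac{4}{3} = \frac{80}{3} \approx 26.667$)
$C{\left(F \right)} = - \frac{104}{3}$ ($C{\left(F \right)} = -4 - \frac{92}{3} = - \frac{104}{3}$)
$\sqrt{C{\left(-9 \right)} + \left(197 - 60\right)} = \sqrt{- \frac{104}{3} + \left(197 - 60\right)} = \sqrt{- \frac{104}{3} + 137} = \sqrt{\frac{307}{3}} = \frac{\sqrt{921}}{3}$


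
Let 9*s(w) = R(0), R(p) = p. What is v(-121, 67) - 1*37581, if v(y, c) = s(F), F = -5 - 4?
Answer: -37581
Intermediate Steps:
F = -9
s(w) = 0 (s(w) = (⅑)*0 = 0)
v(y, c) = 0
v(-121, 67) - 1*37581 = 0 - 1*37581 = 0 - 37581 = -37581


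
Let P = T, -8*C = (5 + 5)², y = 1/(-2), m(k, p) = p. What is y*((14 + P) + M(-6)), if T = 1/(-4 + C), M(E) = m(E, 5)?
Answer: -625/66 ≈ -9.4697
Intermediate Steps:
y = -½ ≈ -0.50000
C = -25/2 (C = -(5 + 5)²/8 = -⅛*10² = -⅛*100 = -25/2 ≈ -12.500)
M(E) = 5
T = -2/33 (T = 1/(-4 - 25/2) = 1/(-33/2) = -2/33 ≈ -0.060606)
P = -2/33 ≈ -0.060606
y*((14 + P) + M(-6)) = -((14 - 2/33) + 5)/2 = -(460/33 + 5)/2 = -½*625/33 = -625/66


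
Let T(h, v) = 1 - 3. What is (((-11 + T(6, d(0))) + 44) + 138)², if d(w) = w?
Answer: 28561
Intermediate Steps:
T(h, v) = -2
(((-11 + T(6, d(0))) + 44) + 138)² = (((-11 - 2) + 44) + 138)² = ((-13 + 44) + 138)² = (31 + 138)² = 169² = 28561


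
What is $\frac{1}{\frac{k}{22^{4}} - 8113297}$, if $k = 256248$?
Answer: $- \frac{29282}{237573530723} \approx -1.2325 \cdot 10^{-7}$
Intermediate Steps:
$\frac{1}{\frac{k}{22^{4}} - 8113297} = \frac{1}{\frac{256248}{22^{4}} - 8113297} = \frac{1}{\frac{256248}{234256} - 8113297} = \frac{1}{256248 \cdot \frac{1}{234256} - 8113297} = \frac{1}{\frac{32031}{29282} - 8113297} = \frac{1}{- \frac{237573530723}{29282}} = - \frac{29282}{237573530723}$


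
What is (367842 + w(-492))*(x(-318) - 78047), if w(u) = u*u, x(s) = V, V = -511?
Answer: -47912995548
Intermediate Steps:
x(s) = -511
w(u) = u**2
(367842 + w(-492))*(x(-318) - 78047) = (367842 + (-492)**2)*(-511 - 78047) = (367842 + 242064)*(-78558) = 609906*(-78558) = -47912995548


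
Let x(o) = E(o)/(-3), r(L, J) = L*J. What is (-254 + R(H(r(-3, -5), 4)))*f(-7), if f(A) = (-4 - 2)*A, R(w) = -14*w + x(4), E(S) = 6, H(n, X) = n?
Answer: -19572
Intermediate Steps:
r(L, J) = J*L
x(o) = -2 (x(o) = 6/(-3) = 6*(-⅓) = -2)
R(w) = -2 - 14*w (R(w) = -14*w - 2 = -2 - 14*w)
f(A) = -6*A
(-254 + R(H(r(-3, -5), 4)))*f(-7) = (-254 + (-2 - (-70)*(-3)))*(-6*(-7)) = (-254 + (-2 - 14*15))*42 = (-254 + (-2 - 210))*42 = (-254 - 212)*42 = -466*42 = -19572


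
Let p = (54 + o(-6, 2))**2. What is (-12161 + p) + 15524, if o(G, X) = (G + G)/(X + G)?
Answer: 6612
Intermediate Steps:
o(G, X) = 2*G/(G + X) (o(G, X) = (2*G)/(G + X) = 2*G/(G + X))
p = 3249 (p = (54 + 2*(-6)/(-6 + 2))**2 = (54 + 2*(-6)/(-4))**2 = (54 + 2*(-6)*(-1/4))**2 = (54 + 3)**2 = 57**2 = 3249)
(-12161 + p) + 15524 = (-12161 + 3249) + 15524 = -8912 + 15524 = 6612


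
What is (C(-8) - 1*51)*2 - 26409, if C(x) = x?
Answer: -26527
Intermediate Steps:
(C(-8) - 1*51)*2 - 26409 = (-8 - 1*51)*2 - 26409 = (-8 - 51)*2 - 26409 = -59*2 - 26409 = -118 - 26409 = -26527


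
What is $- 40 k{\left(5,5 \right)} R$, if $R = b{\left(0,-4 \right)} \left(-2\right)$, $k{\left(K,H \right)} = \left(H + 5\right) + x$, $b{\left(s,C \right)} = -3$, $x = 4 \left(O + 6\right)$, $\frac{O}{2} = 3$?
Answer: $-13920$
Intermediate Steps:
$O = 6$ ($O = 2 \cdot 3 = 6$)
$x = 48$ ($x = 4 \left(6 + 6\right) = 4 \cdot 12 = 48$)
$k{\left(K,H \right)} = 53 + H$ ($k{\left(K,H \right)} = \left(H + 5\right) + 48 = \left(5 + H\right) + 48 = 53 + H$)
$R = 6$ ($R = \left(-3\right) \left(-2\right) = 6$)
$- 40 k{\left(5,5 \right)} R = - 40 \left(53 + 5\right) 6 = \left(-40\right) 58 \cdot 6 = \left(-2320\right) 6 = -13920$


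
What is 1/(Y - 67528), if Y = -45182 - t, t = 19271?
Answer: -1/131981 ≈ -7.5768e-6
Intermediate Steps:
Y = -64453 (Y = -45182 - 1*19271 = -45182 - 19271 = -64453)
1/(Y - 67528) = 1/(-64453 - 67528) = 1/(-131981) = -1/131981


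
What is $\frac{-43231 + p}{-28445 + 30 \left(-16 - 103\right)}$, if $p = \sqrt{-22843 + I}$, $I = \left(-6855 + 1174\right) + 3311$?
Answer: $\frac{43231}{32015} - \frac{i \sqrt{25213}}{32015} \approx 1.3503 - 0.0049597 i$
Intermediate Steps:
$I = -2370$ ($I = -5681 + 3311 = -2370$)
$p = i \sqrt{25213}$ ($p = \sqrt{-22843 - 2370} = \sqrt{-25213} = i \sqrt{25213} \approx 158.79 i$)
$\frac{-43231 + p}{-28445 + 30 \left(-16 - 103\right)} = \frac{-43231 + i \sqrt{25213}}{-28445 + 30 \left(-16 - 103\right)} = \frac{-43231 + i \sqrt{25213}}{-28445 + 30 \left(-119\right)} = \frac{-43231 + i \sqrt{25213}}{-28445 - 3570} = \frac{-43231 + i \sqrt{25213}}{-32015} = \left(-43231 + i \sqrt{25213}\right) \left(- \frac{1}{32015}\right) = \frac{43231}{32015} - \frac{i \sqrt{25213}}{32015}$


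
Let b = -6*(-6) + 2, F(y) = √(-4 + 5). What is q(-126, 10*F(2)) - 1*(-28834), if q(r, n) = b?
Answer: 28872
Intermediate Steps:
F(y) = 1 (F(y) = √1 = 1)
b = 38 (b = 36 + 2 = 38)
q(r, n) = 38
q(-126, 10*F(2)) - 1*(-28834) = 38 - 1*(-28834) = 38 + 28834 = 28872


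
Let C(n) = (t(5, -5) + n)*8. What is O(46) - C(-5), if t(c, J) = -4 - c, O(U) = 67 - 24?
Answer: 155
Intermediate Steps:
O(U) = 43
C(n) = -72 + 8*n (C(n) = ((-4 - 1*5) + n)*8 = ((-4 - 5) + n)*8 = (-9 + n)*8 = -72 + 8*n)
O(46) - C(-5) = 43 - (-72 + 8*(-5)) = 43 - (-72 - 40) = 43 - 1*(-112) = 43 + 112 = 155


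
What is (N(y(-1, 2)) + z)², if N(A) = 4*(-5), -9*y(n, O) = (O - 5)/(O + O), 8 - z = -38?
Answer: 676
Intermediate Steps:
z = 46 (z = 8 - 1*(-38) = 8 + 38 = 46)
y(n, O) = -(-5 + O)/(18*O) (y(n, O) = -(O - 5)/(9*(O + O)) = -(-5 + O)/(9*(2*O)) = -(-5 + O)*1/(2*O)/9 = -(-5 + O)/(18*O))
N(A) = -20
(N(y(-1, 2)) + z)² = (-20 + 46)² = 26² = 676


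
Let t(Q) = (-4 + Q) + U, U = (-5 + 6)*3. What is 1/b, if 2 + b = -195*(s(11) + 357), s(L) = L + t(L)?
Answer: -1/73712 ≈ -1.3566e-5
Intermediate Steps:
U = 3 (U = 1*3 = 3)
t(Q) = -1 + Q (t(Q) = (-4 + Q) + 3 = -1 + Q)
s(L) = -1 + 2*L (s(L) = L + (-1 + L) = -1 + 2*L)
b = -73712 (b = -2 - 195*((-1 + 2*11) + 357) = -2 - 195*((-1 + 22) + 357) = -2 - 195*(21 + 357) = -2 - 195*378 = -2 - 73710 = -73712)
1/b = 1/(-73712) = -1/73712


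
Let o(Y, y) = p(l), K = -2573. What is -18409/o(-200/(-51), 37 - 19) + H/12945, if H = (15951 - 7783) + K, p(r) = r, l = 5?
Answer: -15885102/4315 ≈ -3681.4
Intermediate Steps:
o(Y, y) = 5
H = 5595 (H = (15951 - 7783) - 2573 = 8168 - 2573 = 5595)
-18409/o(-200/(-51), 37 - 19) + H/12945 = -18409/5 + 5595/12945 = -18409*⅕ + 5595*(1/12945) = -18409/5 + 373/863 = -15885102/4315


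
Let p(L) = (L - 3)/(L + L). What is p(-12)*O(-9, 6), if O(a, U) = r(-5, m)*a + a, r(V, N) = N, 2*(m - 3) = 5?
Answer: -585/16 ≈ -36.563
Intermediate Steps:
m = 11/2 (m = 3 + (1/2)*5 = 3 + 5/2 = 11/2 ≈ 5.5000)
p(L) = (-3 + L)/(2*L) (p(L) = (-3 + L)/((2*L)) = (-3 + L)*(1/(2*L)) = (-3 + L)/(2*L))
O(a, U) = 13*a/2 (O(a, U) = 11*a/2 + a = 13*a/2)
p(-12)*O(-9, 6) = ((1/2)*(-3 - 12)/(-12))*((13/2)*(-9)) = ((1/2)*(-1/12)*(-15))*(-117/2) = (5/8)*(-117/2) = -585/16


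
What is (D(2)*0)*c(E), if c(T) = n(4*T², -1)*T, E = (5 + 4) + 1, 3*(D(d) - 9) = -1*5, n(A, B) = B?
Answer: 0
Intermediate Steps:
D(d) = 22/3 (D(d) = 9 + (-1*5)/3 = 9 + (⅓)*(-5) = 9 - 5/3 = 22/3)
E = 10 (E = 9 + 1 = 10)
c(T) = -T
(D(2)*0)*c(E) = ((22/3)*0)*(-1*10) = 0*(-10) = 0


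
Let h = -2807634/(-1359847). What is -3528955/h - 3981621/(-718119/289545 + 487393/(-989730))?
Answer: -58960377526866624364585/159448552889669058 ≈ -3.6978e+5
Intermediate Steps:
h = 2807634/1359847 (h = -2807634*(-1/1359847) = 2807634/1359847 ≈ 2.0647)
-3528955/h - 3981621/(-718119/289545 + 487393/(-989730)) = -3528955/2807634/1359847 - 3981621/(-718119/289545 + 487393/(-989730)) = -3528955*1359847/2807634 - 3981621/(-718119*1/289545 + 487393*(-1/989730)) = -4798838869885/2807634 - 3981621/(-239373/96515 - 487393/989730) = -4798838869885/2807634 - 3981621/(-56791074937/19104758190) = -4798838869885/2807634 - 3981621*(-19104758190/56791074937) = -4798838869885/2807634 + 76067906409225990/56791074937 = -58960377526866624364585/159448552889669058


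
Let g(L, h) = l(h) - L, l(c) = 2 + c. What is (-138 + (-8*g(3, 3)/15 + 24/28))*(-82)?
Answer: 1189984/105 ≈ 11333.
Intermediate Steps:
g(L, h) = 2 + h - L (g(L, h) = (2 + h) - L = 2 + h - L)
(-138 + (-8*g(3, 3)/15 + 24/28))*(-82) = (-138 + (-8*(2 + 3 - 1*3)/15 + 24/28))*(-82) = (-138 + (-8*(2 + 3 - 3)*(1/15) + 24*(1/28)))*(-82) = (-138 + (-8*2*(1/15) + 6/7))*(-82) = (-138 + (-16*1/15 + 6/7))*(-82) = (-138 + (-16/15 + 6/7))*(-82) = (-138 - 22/105)*(-82) = -14512/105*(-82) = 1189984/105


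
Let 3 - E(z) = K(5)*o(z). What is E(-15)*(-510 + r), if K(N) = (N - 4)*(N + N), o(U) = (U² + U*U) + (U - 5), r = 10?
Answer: 2148500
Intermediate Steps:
o(U) = -5 + U + 2*U² (o(U) = (U² + U²) + (-5 + U) = 2*U² + (-5 + U) = -5 + U + 2*U²)
K(N) = 2*N*(-4 + N) (K(N) = (-4 + N)*(2*N) = 2*N*(-4 + N))
E(z) = 53 - 20*z² - 10*z (E(z) = 3 - 2*5*(-4 + 5)*(-5 + z + 2*z²) = 3 - 2*5*1*(-5 + z + 2*z²) = 3 - 10*(-5 + z + 2*z²) = 3 - (-50 + 10*z + 20*z²) = 3 + (50 - 20*z² - 10*z) = 53 - 20*z² - 10*z)
E(-15)*(-510 + r) = (53 - 20*(-15)² - 10*(-15))*(-510 + 10) = (53 - 20*225 + 150)*(-500) = (53 - 4500 + 150)*(-500) = -4297*(-500) = 2148500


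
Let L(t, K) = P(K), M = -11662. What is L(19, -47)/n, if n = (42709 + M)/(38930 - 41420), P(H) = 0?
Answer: 0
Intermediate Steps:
L(t, K) = 0
n = -10349/830 (n = (42709 - 11662)/(38930 - 41420) = 31047/(-2490) = 31047*(-1/2490) = -10349/830 ≈ -12.469)
L(19, -47)/n = 0/(-10349/830) = 0*(-830/10349) = 0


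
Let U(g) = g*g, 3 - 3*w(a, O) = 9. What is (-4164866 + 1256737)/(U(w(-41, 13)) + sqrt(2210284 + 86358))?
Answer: 5816258/1148313 - 2908129*sqrt(2296642)/2296626 ≈ -1913.9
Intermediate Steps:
w(a, O) = -2 (w(a, O) = 1 - 1/3*9 = 1 - 3 = -2)
U(g) = g**2
(-4164866 + 1256737)/(U(w(-41, 13)) + sqrt(2210284 + 86358)) = (-4164866 + 1256737)/((-2)**2 + sqrt(2210284 + 86358)) = -2908129/(4 + sqrt(2296642))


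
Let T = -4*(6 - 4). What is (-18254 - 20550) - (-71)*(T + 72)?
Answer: -34260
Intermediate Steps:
T = -8 (T = -4*2 = -8)
(-18254 - 20550) - (-71)*(T + 72) = (-18254 - 20550) - (-71)*(-8 + 72) = -38804 - (-71)*64 = -38804 - 1*(-4544) = -38804 + 4544 = -34260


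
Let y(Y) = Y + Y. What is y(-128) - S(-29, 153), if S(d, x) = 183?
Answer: -439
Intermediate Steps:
y(Y) = 2*Y
y(-128) - S(-29, 153) = 2*(-128) - 1*183 = -256 - 183 = -439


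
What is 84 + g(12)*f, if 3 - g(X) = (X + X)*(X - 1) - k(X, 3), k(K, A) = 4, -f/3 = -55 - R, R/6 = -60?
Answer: 235239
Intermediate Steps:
R = -360 (R = 6*(-60) = -360)
f = -915 (f = -3*(-55 - 1*(-360)) = -3*(-55 + 360) = -3*305 = -915)
g(X) = 7 - 2*X*(-1 + X) (g(X) = 3 - ((X + X)*(X - 1) - 1*4) = 3 - ((2*X)*(-1 + X) - 4) = 3 - (2*X*(-1 + X) - 4) = 3 - (-4 + 2*X*(-1 + X)) = 3 + (4 - 2*X*(-1 + X)) = 7 - 2*X*(-1 + X))
84 + g(12)*f = 84 + (7 - 2*12**2 + 2*12)*(-915) = 84 + (7 - 2*144 + 24)*(-915) = 84 + (7 - 288 + 24)*(-915) = 84 - 257*(-915) = 84 + 235155 = 235239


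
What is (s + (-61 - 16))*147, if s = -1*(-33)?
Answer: -6468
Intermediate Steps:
s = 33
(s + (-61 - 16))*147 = (33 + (-61 - 16))*147 = (33 - 77)*147 = -44*147 = -6468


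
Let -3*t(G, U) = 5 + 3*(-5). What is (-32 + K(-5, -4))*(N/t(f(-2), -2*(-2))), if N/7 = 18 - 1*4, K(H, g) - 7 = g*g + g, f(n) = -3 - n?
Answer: -1911/5 ≈ -382.20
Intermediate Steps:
t(G, U) = 10/3 (t(G, U) = -(5 + 3*(-5))/3 = -(5 - 15)/3 = -⅓*(-10) = 10/3)
K(H, g) = 7 + g + g² (K(H, g) = 7 + (g*g + g) = 7 + (g² + g) = 7 + (g + g²) = 7 + g + g²)
N = 98 (N = 7*(18 - 1*4) = 7*(18 - 4) = 7*14 = 98)
(-32 + K(-5, -4))*(N/t(f(-2), -2*(-2))) = (-32 + (7 - 4 + (-4)²))*(98/(10/3)) = (-32 + (7 - 4 + 16))*(98*(3/10)) = (-32 + 19)*(147/5) = -13*147/5 = -1911/5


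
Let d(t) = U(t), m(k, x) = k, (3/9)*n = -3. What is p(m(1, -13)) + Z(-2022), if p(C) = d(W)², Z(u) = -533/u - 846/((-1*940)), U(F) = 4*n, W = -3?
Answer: 6557162/5055 ≈ 1297.2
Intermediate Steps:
n = -9 (n = 3*(-3) = -9)
U(F) = -36 (U(F) = 4*(-9) = -36)
d(t) = -36
Z(u) = 9/10 - 533/u (Z(u) = -533/u - 846/(-940) = -533/u - 846*(-1/940) = -533/u + 9/10 = 9/10 - 533/u)
p(C) = 1296 (p(C) = (-36)² = 1296)
p(m(1, -13)) + Z(-2022) = 1296 + (9/10 - 533/(-2022)) = 1296 + (9/10 - 533*(-1/2022)) = 1296 + (9/10 + 533/2022) = 1296 + 5882/5055 = 6557162/5055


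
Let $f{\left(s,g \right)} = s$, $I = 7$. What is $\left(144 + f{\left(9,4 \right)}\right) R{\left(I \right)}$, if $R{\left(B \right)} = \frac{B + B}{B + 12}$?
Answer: $\frac{2142}{19} \approx 112.74$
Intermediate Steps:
$R{\left(B \right)} = \frac{2 B}{12 + B}$
$\left(144 + f{\left(9,4 \right)}\right) R{\left(I \right)} = \left(144 + 9\right) 2 \cdot 7 \frac{1}{12 + 7} = 153 \cdot 2 \cdot 7 \cdot \frac{1}{19} = 153 \cdot \frac{14}{19} = \frac{2142}{19}$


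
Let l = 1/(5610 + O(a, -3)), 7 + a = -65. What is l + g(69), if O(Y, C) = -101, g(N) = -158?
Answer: -870421/5509 ≈ -158.00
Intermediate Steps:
a = -72 (a = -7 - 65 = -72)
l = 1/5509 (l = 1/(5610 - 101) = 1/5509 ≈ 0.00018152)
l + g(69) = 1/5509 - 158 = -870421/5509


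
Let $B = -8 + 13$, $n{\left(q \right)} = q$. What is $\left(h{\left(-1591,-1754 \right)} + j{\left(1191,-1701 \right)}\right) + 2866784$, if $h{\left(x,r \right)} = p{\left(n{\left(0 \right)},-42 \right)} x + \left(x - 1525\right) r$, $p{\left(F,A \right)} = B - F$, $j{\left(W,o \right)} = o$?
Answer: $8322592$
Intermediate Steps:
$B = 5$
$p{\left(F,A \right)} = 5 - F$
$h{\left(x,r \right)} = 5 x + r \left(-1525 + x\right)$ ($h{\left(x,r \right)} = \left(5 - 0\right) x + \left(x - 1525\right) r = \left(5 + 0\right) x + \left(-1525 + x\right) r = 5 x + r \left(-1525 + x\right)$)
$\left(h{\left(-1591,-1754 \right)} + j{\left(1191,-1701 \right)}\right) + 2866784 = \left(\left(\left(-1525\right) \left(-1754\right) + 5 \left(-1591\right) - -2790614\right) - 1701\right) + 2866784 = \left(\left(2674850 - 7955 + 2790614\right) - 1701\right) + 2866784 = \left(5457509 - 1701\right) + 2866784 = 5455808 + 2866784 = 8322592$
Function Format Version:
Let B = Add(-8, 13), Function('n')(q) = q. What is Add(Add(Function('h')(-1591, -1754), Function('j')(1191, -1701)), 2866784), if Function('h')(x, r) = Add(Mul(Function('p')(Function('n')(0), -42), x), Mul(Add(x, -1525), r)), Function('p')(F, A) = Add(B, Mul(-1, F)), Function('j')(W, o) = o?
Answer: 8322592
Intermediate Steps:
B = 5
Function('p')(F, A) = Add(5, Mul(-1, F))
Function('h')(x, r) = Add(Mul(5, x), Mul(r, Add(-1525, x))) (Function('h')(x, r) = Add(Mul(Add(5, Mul(-1, 0)), x), Mul(Add(x, -1525), r)) = Add(Mul(Add(5, 0), x), Mul(Add(-1525, x), r)) = Add(Mul(5, x), Mul(r, Add(-1525, x))))
Add(Add(Function('h')(-1591, -1754), Function('j')(1191, -1701)), 2866784) = Add(Add(Add(Mul(-1525, -1754), Mul(5, -1591), Mul(-1754, -1591)), -1701), 2866784) = Add(Add(Add(2674850, -7955, 2790614), -1701), 2866784) = Add(Add(5457509, -1701), 2866784) = Add(5455808, 2866784) = 8322592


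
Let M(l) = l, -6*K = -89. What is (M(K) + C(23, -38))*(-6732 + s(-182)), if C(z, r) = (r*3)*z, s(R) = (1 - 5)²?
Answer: 52529194/3 ≈ 1.7510e+7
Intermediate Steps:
K = 89/6 (K = -⅙*(-89) = 89/6 ≈ 14.833)
s(R) = 16 (s(R) = (-4)² = 16)
C(z, r) = 3*r*z (C(z, r) = (3*r)*z = 3*r*z)
(M(K) + C(23, -38))*(-6732 + s(-182)) = (89/6 + 3*(-38)*23)*(-6732 + 16) = (89/6 - 2622)*(-6716) = -15643/6*(-6716) = 52529194/3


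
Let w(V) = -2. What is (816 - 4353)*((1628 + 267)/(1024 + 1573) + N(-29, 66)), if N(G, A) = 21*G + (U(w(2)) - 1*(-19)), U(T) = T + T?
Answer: 5449537251/2597 ≈ 2.0984e+6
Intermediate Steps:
U(T) = 2*T
N(G, A) = 15 + 21*G (N(G, A) = 21*G + (2*(-2) - 1*(-19)) = 21*G + (-4 + 19) = 21*G + 15 = 15 + 21*G)
(816 - 4353)*((1628 + 267)/(1024 + 1573) + N(-29, 66)) = (816 - 4353)*((1628 + 267)/(1024 + 1573) + (15 + 21*(-29))) = -3537*(1895/2597 + (15 - 609)) = -3537*(1895*(1/2597) - 594) = -3537*(1895/2597 - 594) = -3537*(-1540723/2597) = 5449537251/2597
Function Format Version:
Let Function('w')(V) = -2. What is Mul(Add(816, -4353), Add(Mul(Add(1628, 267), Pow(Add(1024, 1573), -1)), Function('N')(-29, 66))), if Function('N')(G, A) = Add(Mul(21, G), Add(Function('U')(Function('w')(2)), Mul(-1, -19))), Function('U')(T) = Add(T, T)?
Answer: Rational(5449537251, 2597) ≈ 2.0984e+6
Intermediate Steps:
Function('U')(T) = Mul(2, T)
Function('N')(G, A) = Add(15, Mul(21, G)) (Function('N')(G, A) = Add(Mul(21, G), Add(Mul(2, -2), Mul(-1, -19))) = Add(Mul(21, G), Add(-4, 19)) = Add(Mul(21, G), 15) = Add(15, Mul(21, G)))
Mul(Add(816, -4353), Add(Mul(Add(1628, 267), Pow(Add(1024, 1573), -1)), Function('N')(-29, 66))) = Mul(Add(816, -4353), Add(Mul(Add(1628, 267), Pow(Add(1024, 1573), -1)), Add(15, Mul(21, -29)))) = Mul(-3537, Add(Mul(1895, Pow(2597, -1)), Add(15, -609))) = Mul(-3537, Add(Mul(1895, Rational(1, 2597)), -594)) = Mul(-3537, Add(Rational(1895, 2597), -594)) = Mul(-3537, Rational(-1540723, 2597)) = Rational(5449537251, 2597)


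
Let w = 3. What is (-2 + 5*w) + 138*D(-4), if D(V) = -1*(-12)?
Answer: 1669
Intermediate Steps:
D(V) = 12
(-2 + 5*w) + 138*D(-4) = (-2 + 5*3) + 138*12 = (-2 + 15) + 1656 = 13 + 1656 = 1669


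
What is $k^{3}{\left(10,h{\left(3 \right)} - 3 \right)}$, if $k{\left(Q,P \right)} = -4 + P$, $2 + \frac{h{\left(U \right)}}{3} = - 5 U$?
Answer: $-195112$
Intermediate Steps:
$h{\left(U \right)} = -6 - 15 U$ ($h{\left(U \right)} = -6 + 3 \left(- 5 U\right) = -6 - 15 U$)
$k^{3}{\left(10,h{\left(3 \right)} - 3 \right)} = \left(-4 - 54\right)^{3} = \left(-58\right)^{3} = -195112$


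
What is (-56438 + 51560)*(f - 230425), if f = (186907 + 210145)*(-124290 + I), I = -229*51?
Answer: 263348555819814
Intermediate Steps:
I = -11679
f = -53986763388 (f = (186907 + 210145)*(-124290 - 11679) = 397052*(-135969) = -53986763388)
(-56438 + 51560)*(f - 230425) = (-56438 + 51560)*(-53986763388 - 230425) = -4878*(-53986993813) = 263348555819814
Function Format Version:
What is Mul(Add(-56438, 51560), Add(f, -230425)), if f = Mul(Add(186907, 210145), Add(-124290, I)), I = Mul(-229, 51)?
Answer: 263348555819814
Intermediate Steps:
I = -11679
f = -53986763388 (f = Mul(Add(186907, 210145), Add(-124290, -11679)) = Mul(397052, -135969) = -53986763388)
Mul(Add(-56438, 51560), Add(f, -230425)) = Mul(Add(-56438, 51560), Add(-53986763388, -230425)) = Mul(-4878, -53986993813) = 263348555819814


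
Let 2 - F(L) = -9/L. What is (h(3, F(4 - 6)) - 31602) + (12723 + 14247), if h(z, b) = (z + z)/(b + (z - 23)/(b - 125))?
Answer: -1107660/239 ≈ -4634.6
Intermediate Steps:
F(L) = 2 + 9/L (F(L) = 2 - (-9)/L = 2 + 9/L)
h(z, b) = 2*z/(b + (-23 + z)/(-125 + b)) (h(z, b) = (2*z)/(b + (-23 + z)/(-125 + b)) = 2*z/(b + (-23 + z)/(-125 + b)))
(h(3, F(4 - 6)) - 31602) + (12723 + 14247) = (2*3*(-125 + (2 + 9/(4 - 6)))/(-23 + 3 + (2 + 9/(4 - 6))**2 - 125*(2 + 9/(4 - 6))) - 31602) + (12723 + 14247) = (2*3*(-125 + (2 + 9/(-2)))/(-23 + 3 + (2 + 9/(-2))**2 - 125*(2 + 9/(-2))) - 31602) + 26970 = (2*3*(-125 + (2 + 9*(-1/2)))/(-23 + 3 + (2 + 9*(-1/2))**2 - 125*(2 + 9*(-1/2))) - 31602) + 26970 = (2*3*(-125 + (2 - 9/2))/(-23 + 3 + (2 - 9/2)**2 - 125*(2 - 9/2)) - 31602) + 26970 = (2*3*(-125 - 5/2)/(-23 + 3 + (-5/2)**2 - 125*(-5/2)) - 31602) + 26970 = (2*3*(-255/2)/(-23 + 3 + 25/4 + 625/2) - 31602) + 26970 = (2*3*(-255/2)/(1195/4) - 31602) + 26970 = (2*3*(4/1195)*(-255/2) - 31602) + 26970 = (-612/239 - 31602) + 26970 = -7553490/239 + 26970 = -1107660/239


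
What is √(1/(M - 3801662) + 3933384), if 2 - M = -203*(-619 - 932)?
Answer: √66653863745810761383/4116513 ≈ 1983.3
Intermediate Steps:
M = -314851 (M = 2 - (-203)*(-619 - 932) = 2 - (-203)*(-1551) = 2 - 1*314853 = 2 - 314853 = -314851)
√(1/(M - 3801662) + 3933384) = √(1/(-314851 - 3801662) + 3933384) = √(1/(-4116513) + 3933384) = √(-1/4116513 + 3933384) = √(16191826369991/4116513) = √66653863745810761383/4116513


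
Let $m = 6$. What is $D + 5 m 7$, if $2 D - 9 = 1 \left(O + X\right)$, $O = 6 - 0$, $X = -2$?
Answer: $\frac{433}{2} \approx 216.5$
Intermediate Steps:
$O = 6$ ($O = 6 + 0 = 6$)
$D = \frac{13}{2}$ ($D = \frac{9}{2} + \frac{1 \left(6 - 2\right)}{2} = \frac{9}{2} + \frac{1 \cdot 4}{2} = \frac{9}{2} + \frac{1}{2} \cdot 4 = \frac{9}{2} + 2 = \frac{13}{2} \approx 6.5$)
$D + 5 m 7 = \frac{13}{2} + 5 \cdot 6 \cdot 7 = \frac{13}{2} + 30 \cdot 7 = \frac{13}{2} + 210 = \frac{433}{2}$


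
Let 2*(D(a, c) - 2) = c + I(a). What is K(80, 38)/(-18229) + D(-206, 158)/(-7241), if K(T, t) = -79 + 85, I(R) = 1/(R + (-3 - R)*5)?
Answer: -2459370139/213569833802 ≈ -0.011516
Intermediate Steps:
I(R) = 1/(-15 - 4*R) (I(R) = 1/(R + (-15 - 5*R)) = 1/(-15 - 4*R))
K(T, t) = 6
D(a, c) = 2 + c/2 - 1/(2*(15 + 4*a)) (D(a, c) = 2 + (c - 1/(15 + 4*a))/2 = 2 + (c/2 - 1/(2*(15 + 4*a))) = 2 + c/2 - 1/(2*(15 + 4*a)))
K(80, 38)/(-18229) + D(-206, 158)/(-7241) = 6/(-18229) + ((-1 + (4 + 158)*(15 + 4*(-206)))/(2*(15 + 4*(-206))))/(-7241) = 6*(-1/18229) + ((-1 + 162*(15 - 824))/(2*(15 - 824)))*(-1/7241) = -6/18229 + ((½)*(-1 + 162*(-809))/(-809))*(-1/7241) = -6/18229 + ((½)*(-1/809)*(-1 - 131058))*(-1/7241) = -6/18229 + ((½)*(-1/809)*(-131059))*(-1/7241) = -6/18229 + (131059/1618)*(-1/7241) = -6/18229 - 131059/11715938 = -2459370139/213569833802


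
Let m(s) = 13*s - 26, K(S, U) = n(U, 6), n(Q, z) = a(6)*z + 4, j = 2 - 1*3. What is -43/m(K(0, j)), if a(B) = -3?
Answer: 43/208 ≈ 0.20673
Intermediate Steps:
j = -1 (j = 2 - 3 = -1)
n(Q, z) = 4 - 3*z (n(Q, z) = -3*z + 4 = 4 - 3*z)
K(S, U) = -14 (K(S, U) = 4 - 3*6 = 4 - 18 = -14)
m(s) = -26 + 13*s
-43/m(K(0, j)) = -43/(-26 + 13*(-14)) = -43/(-26 - 182) = -43/(-208) = -43*(-1/208) = 43/208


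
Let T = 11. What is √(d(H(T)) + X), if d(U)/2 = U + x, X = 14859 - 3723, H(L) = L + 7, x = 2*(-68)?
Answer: 10*√109 ≈ 104.40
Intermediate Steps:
x = -136
H(L) = 7 + L
X = 11136
d(U) = -272 + 2*U (d(U) = 2*(U - 136) = 2*(-136 + U) = -272 + 2*U)
√(d(H(T)) + X) = √((-272 + 2*(7 + 11)) + 11136) = √((-272 + 2*18) + 11136) = √((-272 + 36) + 11136) = √(-236 + 11136) = √10900 = 10*√109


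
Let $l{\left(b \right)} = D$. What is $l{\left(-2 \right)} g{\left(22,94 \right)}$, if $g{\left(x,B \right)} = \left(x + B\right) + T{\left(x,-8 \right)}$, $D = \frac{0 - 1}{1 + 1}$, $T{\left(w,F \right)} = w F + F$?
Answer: $34$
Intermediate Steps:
$T{\left(w,F \right)} = F + F w$ ($T{\left(w,F \right)} = F w + F = F + F w$)
$D = - \frac{1}{2} \approx -0.5$
$g{\left(x,B \right)} = -8 + B - 7 x$ ($g{\left(x,B \right)} = \left(x + B\right) - 8 \left(1 + x\right) = \left(B + x\right) - \left(8 + 8 x\right) = -8 + B - 7 x$)
$l{\left(b \right)} = - \frac{1}{2}$
$l{\left(-2 \right)} g{\left(22,94 \right)} = - \frac{-8 + 94 - 154}{2} = \left(- \frac{1}{2}\right) \left(-68\right) = 34$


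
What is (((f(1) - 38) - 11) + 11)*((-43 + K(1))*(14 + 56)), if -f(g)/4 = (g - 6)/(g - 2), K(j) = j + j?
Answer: 166460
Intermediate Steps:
K(j) = 2*j
f(g) = -4*(-6 + g)/(-2 + g) (f(g) = -4*(g - 6)/(g - 2) = -4*(-6 + g)/(-2 + g))
(((f(1) - 38) - 11) + 11)*((-43 + K(1))*(14 + 56)) = (((4*(6 - 1*1)/(-2 + 1) - 38) - 11) + 11)*((-43 + 2*1)*(14 + 56)) = (((4*(6 - 1)/(-1) - 38) - 11) + 11)*((-43 + 2)*70) = (((4*(-1)*5 - 38) - 11) + 11)*(-41*70) = (((-20 - 38) - 11) + 11)*(-2870) = ((-58 - 11) + 11)*(-2870) = (-69 + 11)*(-2870) = -58*(-2870) = 166460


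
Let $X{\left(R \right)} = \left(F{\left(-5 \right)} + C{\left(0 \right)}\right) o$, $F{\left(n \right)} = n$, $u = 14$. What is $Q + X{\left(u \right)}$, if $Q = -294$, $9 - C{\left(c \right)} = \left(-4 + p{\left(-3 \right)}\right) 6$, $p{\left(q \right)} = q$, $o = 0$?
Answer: $-294$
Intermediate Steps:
$C{\left(c \right)} = 51$ ($C{\left(c \right)} = 9 - \left(-4 - 3\right) 6 = 9 - \left(-7\right) 6 = 9 - -42 = 9 + 42 = 51$)
$X{\left(R \right)} = 0$ ($X{\left(R \right)} = \left(-5 + 51\right) 0 = 46 \cdot 0 = 0$)
$Q + X{\left(u \right)} = -294 + 0 = -294$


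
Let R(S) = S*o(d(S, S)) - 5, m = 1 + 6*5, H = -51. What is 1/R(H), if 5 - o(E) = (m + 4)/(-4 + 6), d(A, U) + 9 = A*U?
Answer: 2/1265 ≈ 0.0015810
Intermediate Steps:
m = 31 (m = 1 + 30 = 31)
d(A, U) = -9 + A*U
o(E) = -25/2 (o(E) = 5 - (31 + 4)/(-4 + 6) = 5 - 35/2 = -25/2)
R(S) = -5 - 25*S/2 (R(S) = S*(-25/2) - 5 = -25*S/2 - 5 = -5 - 25*S/2)
1/R(H) = 1/(-5 - 25/2*(-51)) = 1/(-5 + 1275/2) = 1/(1265/2) = 2/1265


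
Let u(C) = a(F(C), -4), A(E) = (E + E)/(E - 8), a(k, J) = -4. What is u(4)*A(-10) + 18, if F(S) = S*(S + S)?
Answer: 122/9 ≈ 13.556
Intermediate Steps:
F(S) = 2*S² (F(S) = S*(2*S) = 2*S²)
A(E) = 2*E/(-8 + E) (A(E) = (2*E)/(-8 + E) = 2*E/(-8 + E))
u(C) = -4
u(4)*A(-10) + 18 = -8*(-10)/(-8 - 10) + 18 = -8*(-10)/(-18) + 18 = -8*(-10)*(-1)/18 + 18 = -4*10/9 + 18 = -40/9 + 18 = 122/9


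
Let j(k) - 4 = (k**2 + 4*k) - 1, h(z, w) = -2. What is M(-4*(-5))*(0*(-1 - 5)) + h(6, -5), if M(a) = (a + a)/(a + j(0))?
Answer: -2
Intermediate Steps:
j(k) = 3 + k**2 + 4*k (j(k) = 4 + ((k**2 + 4*k) - 1) = 4 + (-1 + k**2 + 4*k) = 3 + k**2 + 4*k)
M(a) = 2*a/(3 + a) (M(a) = (a + a)/(a + (3 + 0**2 + 4*0)) = (2*a)/(a + (3 + 0 + 0)) = (2*a)/(a + 3) = (2*a)/(3 + a) = 2*a/(3 + a))
M(-4*(-5))*(0*(-1 - 5)) + h(6, -5) = (2*(-4*(-5))/(3 - 4*(-5)))*(0*(-1 - 5)) - 2 = (2*20/(3 + 20))*(0*(-6)) - 2 = (2*20/23)*0 - 2 = (2*20*(1/23))*0 - 2 = (40/23)*0 - 2 = 0 - 2 = -2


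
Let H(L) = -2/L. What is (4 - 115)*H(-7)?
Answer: -222/7 ≈ -31.714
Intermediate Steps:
(4 - 115)*H(-7) = (4 - 115)*(-2/(-7)) = -(-222)*(-1)/7 = -111*2/7 = -222/7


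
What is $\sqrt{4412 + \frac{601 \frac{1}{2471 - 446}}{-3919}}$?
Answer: $\frac{\sqrt{137217989186981}}{176355} \approx 66.423$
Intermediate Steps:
$\sqrt{4412 + \frac{601 \frac{1}{2471 - 446}}{-3919}} = \sqrt{4412 + \frac{601}{2025} \left(- \frac{1}{3919}\right)} = \sqrt{4412 - \frac{601}{7935975}} = \sqrt{\frac{35013521099}{7935975}} = \frac{\sqrt{137217989186981}}{176355}$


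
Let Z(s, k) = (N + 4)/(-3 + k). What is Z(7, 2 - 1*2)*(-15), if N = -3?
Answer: 5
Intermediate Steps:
Z(s, k) = 1/(-3 + k) (Z(s, k) = (-3 + 4)/(-3 + k) = 1/(-3 + k))
Z(7, 2 - 1*2)*(-15) = -15/(-3 + (2 - 1*2)) = -15/(-3 + (2 - 2)) = -15/(-3 + 0) = -15/(-3) = -⅓*(-15) = 5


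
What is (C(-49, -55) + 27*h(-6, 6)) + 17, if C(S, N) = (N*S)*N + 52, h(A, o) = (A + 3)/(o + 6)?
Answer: -592651/4 ≈ -1.4816e+5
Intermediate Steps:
h(A, o) = (3 + A)/(6 + o)
C(S, N) = 52 + S*N**2 (C(S, N) = S*N**2 + 52 = 52 + S*N**2)
(C(-49, -55) + 27*h(-6, 6)) + 17 = ((52 - 49*(-55)**2) + 27*((3 - 6)/(6 + 6))) + 17 = ((52 - 49*3025) + 27*(-3/12)) + 17 = ((52 - 148225) + 27*((1/12)*(-3))) + 17 = (-148173 + 27*(-1/4)) + 17 = (-148173 - 27/4) + 17 = -592719/4 + 17 = -592651/4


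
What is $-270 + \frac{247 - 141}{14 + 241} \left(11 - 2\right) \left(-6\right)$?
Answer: $- \frac{24858}{85} \approx -292.45$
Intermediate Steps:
$-270 + \frac{247 - 141}{14 + 241} \left(11 - 2\right) \left(-6\right) = -270 + \frac{106}{255} \left(11 - 2\right) \left(-6\right) = -270 + 106 \cdot \frac{1}{255} \cdot 9 \left(-6\right) = -270 + \frac{106}{255} \left(-54\right) = -270 - \frac{1908}{85} = - \frac{24858}{85}$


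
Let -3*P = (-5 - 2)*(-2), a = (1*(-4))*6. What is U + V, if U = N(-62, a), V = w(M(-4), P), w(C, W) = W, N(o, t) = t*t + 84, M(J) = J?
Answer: 1966/3 ≈ 655.33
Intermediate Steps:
a = -24 (a = -4*6 = -24)
N(o, t) = 84 + t² (N(o, t) = t² + 84 = 84 + t²)
P = -14/3 (P = -(-5 - 2)*(-2)/3 = -(-7)*(-2)/3 = -⅓*14 = -14/3 ≈ -4.6667)
V = -14/3 ≈ -4.6667
U = 660 (U = 84 + (-24)² = 84 + 576 = 660)
U + V = 660 - 14/3 = 1966/3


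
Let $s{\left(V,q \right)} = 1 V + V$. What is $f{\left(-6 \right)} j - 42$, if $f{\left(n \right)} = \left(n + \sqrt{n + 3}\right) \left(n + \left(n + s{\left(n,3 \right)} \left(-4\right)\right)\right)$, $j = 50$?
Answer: $-10842 + 1800 i \sqrt{3} \approx -10842.0 + 3117.7 i$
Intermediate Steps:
$s{\left(V,q \right)} = 2 V$ ($s{\left(V,q \right)} = V + V = 2 V$)
$f{\left(n \right)} = - 6 n \left(n + \sqrt{3 + n}\right)$ ($f{\left(n \right)} = \left(n + \sqrt{n + 3}\right) \left(n + \left(n + 2 n \left(-4\right)\right)\right) = \left(n + \sqrt{3 + n}\right) \left(n + \left(n - 8 n\right)\right) = \left(n + \sqrt{3 + n}\right) \left(n - 7 n\right) = \left(n + \sqrt{3 + n}\right) \left(- 6 n\right) = - 6 n \left(n + \sqrt{3 + n}\right)$)
$f{\left(-6 \right)} j - 42 = 6 \left(-6\right) \left(\left(-1\right) \left(-6\right) - \sqrt{3 - 6}\right) 50 - 42 = 6 \left(-6\right) \left(6 - \sqrt{-3}\right) 50 - 42 = 6 \left(-6\right) \left(6 - i \sqrt{3}\right) 50 - 42 = \left(-216 + 36 i \sqrt{3}\right) 50 - 42 = \left(-10800 + 1800 i \sqrt{3}\right) - 42 = -10842 + 1800 i \sqrt{3}$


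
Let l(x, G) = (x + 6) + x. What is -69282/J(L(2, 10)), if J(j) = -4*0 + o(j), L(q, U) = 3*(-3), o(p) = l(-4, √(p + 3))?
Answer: 34641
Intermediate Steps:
l(x, G) = 6 + 2*x (l(x, G) = (6 + x) + x = 6 + 2*x)
o(p) = -2 (o(p) = 6 + 2*(-4) = 6 - 8 = -2)
L(q, U) = -9
J(j) = -2 (J(j) = -4*0 - 2 = 0 - 2 = -2)
-69282/J(L(2, 10)) = -69282/(-2) = -69282*(-½) = 34641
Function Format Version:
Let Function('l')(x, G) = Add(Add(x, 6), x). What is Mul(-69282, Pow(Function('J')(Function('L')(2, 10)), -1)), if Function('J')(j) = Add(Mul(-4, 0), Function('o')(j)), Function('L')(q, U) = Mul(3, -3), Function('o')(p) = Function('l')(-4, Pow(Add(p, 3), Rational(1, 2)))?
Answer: 34641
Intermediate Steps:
Function('l')(x, G) = Add(6, Mul(2, x)) (Function('l')(x, G) = Add(Add(6, x), x) = Add(6, Mul(2, x)))
Function('o')(p) = -2 (Function('o')(p) = Add(6, Mul(2, -4)) = Add(6, -8) = -2)
Function('L')(q, U) = -9
Function('J')(j) = -2 (Function('J')(j) = Add(Mul(-4, 0), -2) = Add(0, -2) = -2)
Mul(-69282, Pow(Function('J')(Function('L')(2, 10)), -1)) = Mul(-69282, Pow(-2, -1)) = Mul(-69282, Rational(-1, 2)) = 34641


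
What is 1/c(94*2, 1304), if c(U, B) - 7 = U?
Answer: 1/195 ≈ 0.0051282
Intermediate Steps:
c(U, B) = 7 + U
1/c(94*2, 1304) = 1/(7 + 94*2) = 1/(7 + 188) = 1/195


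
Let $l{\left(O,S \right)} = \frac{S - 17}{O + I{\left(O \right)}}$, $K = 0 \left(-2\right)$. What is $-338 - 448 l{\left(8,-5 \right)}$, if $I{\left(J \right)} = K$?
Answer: $894$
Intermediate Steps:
$K = 0$
$I{\left(J \right)} = 0$
$l{\left(O,S \right)} = \frac{-17 + S}{O}$ ($l{\left(O,S \right)} = \frac{S - 17}{O + 0} = \frac{S - 17}{O} = \frac{-17 + S}{O}$)
$-338 - 448 l{\left(8,-5 \right)} = -338 - 448 \frac{-17 - 5}{8} = -338 - 448 \cdot \frac{1}{8} \left(-22\right) = -338 - -1232 = -338 + 1232 = 894$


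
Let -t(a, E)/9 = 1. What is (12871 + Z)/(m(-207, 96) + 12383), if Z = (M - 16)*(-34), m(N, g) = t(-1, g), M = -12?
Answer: 601/538 ≈ 1.1171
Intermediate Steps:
t(a, E) = -9 (t(a, E) = -9*1 = -9)
m(N, g) = -9
Z = 952 (Z = (-12 - 16)*(-34) = -28*(-34) = 952)
(12871 + Z)/(m(-207, 96) + 12383) = (12871 + 952)/(-9 + 12383) = 13823/12374 = 13823*(1/12374) = 601/538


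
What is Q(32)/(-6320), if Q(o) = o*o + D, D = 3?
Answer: -13/80 ≈ -0.16250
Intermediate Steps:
Q(o) = 3 + o**2 (Q(o) = o*o + 3 = o**2 + 3 = 3 + o**2)
Q(32)/(-6320) = (3 + 32**2)/(-6320) = (3 + 1024)*(-1/6320) = 1027*(-1/6320) = -13/80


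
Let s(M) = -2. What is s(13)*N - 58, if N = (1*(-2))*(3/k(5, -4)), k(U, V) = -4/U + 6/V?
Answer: -1454/23 ≈ -63.217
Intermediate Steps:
N = 60/23 (N = (1*(-2))*(3/(-4/5 + 6/(-4))) = -6/(-4*⅕ + 6*(-¼)) = -6/(-⅘ - 3/2) = -6/(-23/10) = -6*(-10)/23 = -2*(-30/23) = 60/23 ≈ 2.6087)
s(13)*N - 58 = -2*60/23 - 58 = -120/23 - 58 = -1454/23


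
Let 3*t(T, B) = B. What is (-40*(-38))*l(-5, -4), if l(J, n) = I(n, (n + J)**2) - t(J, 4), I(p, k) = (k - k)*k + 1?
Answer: -1520/3 ≈ -506.67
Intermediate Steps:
t(T, B) = B/3
I(p, k) = 1 (I(p, k) = 0*k + 1 = 0 + 1 = 1)
l(J, n) = -1/3 (l(J, n) = 1 - 4/3 = -1/3)
(-40*(-38))*l(-5, -4) = -40*(-38)*(-1/3) = 1520*(-1/3) = -1520/3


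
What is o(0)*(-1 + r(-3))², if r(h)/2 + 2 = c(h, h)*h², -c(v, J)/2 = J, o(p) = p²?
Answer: 0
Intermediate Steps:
c(v, J) = -2*J
r(h) = -4 - 4*h³ (r(h) = -4 + 2*((-2*h)*h²) = -4 + 2*(-2*h³) = -4 - 4*h³)
o(0)*(-1 + r(-3))² = 0²*(-1 + (-4 - 4*(-3)³))² = 0*(-1 + (-4 - 4*(-27)))² = 0*(-1 + (-4 + 108))² = 0*(-1 + 104)² = 0*103² = 0*10609 = 0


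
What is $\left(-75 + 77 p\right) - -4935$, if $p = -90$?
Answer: $-2070$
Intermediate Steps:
$\left(-75 + 77 p\right) - -4935 = \left(-75 + 77 \left(-90\right)\right) - -4935 = \left(-75 - 6930\right) + 4935 = -7005 + 4935 = -2070$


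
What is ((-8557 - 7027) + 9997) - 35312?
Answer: -40899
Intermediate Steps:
((-8557 - 7027) + 9997) - 35312 = (-15584 + 9997) - 35312 = -5587 - 35312 = -40899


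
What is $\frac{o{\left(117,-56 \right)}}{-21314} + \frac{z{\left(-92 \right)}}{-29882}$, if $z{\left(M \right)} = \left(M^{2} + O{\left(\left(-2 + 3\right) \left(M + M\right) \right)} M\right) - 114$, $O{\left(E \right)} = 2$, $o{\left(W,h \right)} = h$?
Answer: $- \frac{43094183}{159226237} \approx -0.27065$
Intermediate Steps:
$z{\left(M \right)} = -114 + M^{2} + 2 M$ ($z{\left(M \right)} = \left(M^{2} + 2 M\right) - 114 = -114 + M^{2} + 2 M$)
$\frac{o{\left(117,-56 \right)}}{-21314} + \frac{z{\left(-92 \right)}}{-29882} = - \frac{56}{-21314} + \frac{-114 + \left(-92\right)^{2} + 2 \left(-92\right)}{-29882} = \left(-56\right) \left(- \frac{1}{21314}\right) + \left(-114 + 8464 - 184\right) \left(- \frac{1}{29882}\right) = \frac{28}{10657} + 8166 \left(- \frac{1}{29882}\right) = \frac{28}{10657} - \frac{4083}{14941} = - \frac{43094183}{159226237}$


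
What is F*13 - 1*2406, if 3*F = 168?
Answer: -1678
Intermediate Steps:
F = 56 (F = (1/3)*168 = 56)
F*13 - 1*2406 = 56*13 - 1*2406 = 728 - 2406 = -1678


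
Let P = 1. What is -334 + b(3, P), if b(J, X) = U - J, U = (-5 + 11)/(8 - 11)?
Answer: -339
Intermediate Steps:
U = -2 (U = 6/(-3) = 6*(-1/3) = -2)
b(J, X) = -2 - J
-334 + b(3, P) = -334 + (-2 - 1*3) = -334 + (-2 - 3) = -334 - 5 = -339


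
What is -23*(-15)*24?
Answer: 8280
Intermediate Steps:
-23*(-15)*24 = 345*24 = 8280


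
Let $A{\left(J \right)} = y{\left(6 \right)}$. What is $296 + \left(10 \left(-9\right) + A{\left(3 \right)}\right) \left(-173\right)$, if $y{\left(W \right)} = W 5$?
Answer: $10676$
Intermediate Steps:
$y{\left(W \right)} = 5 W$
$A{\left(J \right)} = 30$ ($A{\left(J \right)} = 5 \cdot 6 = 30$)
$296 + \left(10 \left(-9\right) + A{\left(3 \right)}\right) \left(-173\right) = 296 + \left(10 \left(-9\right) + 30\right) \left(-173\right) = 296 + \left(-90 + 30\right) \left(-173\right) = 296 - -10380 = 296 + 10380 = 10676$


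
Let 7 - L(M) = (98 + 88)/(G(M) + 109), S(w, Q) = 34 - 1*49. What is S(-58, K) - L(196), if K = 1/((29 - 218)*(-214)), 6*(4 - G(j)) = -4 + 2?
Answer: -3461/170 ≈ -20.359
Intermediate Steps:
G(j) = 13/3 (G(j) = 4 - (-4 + 2)/6 = 4 - ⅙*(-2) = 4 + ⅓ = 13/3)
K = 1/40446 (K = -1/214/(-189) = -1/189*(-1/214) = 1/40446 ≈ 2.4724e-5)
S(w, Q) = -15 (S(w, Q) = 34 - 49 = -15)
L(M) = 911/170 (L(M) = 7 - (98 + 88)/(13/3 + 109) = 7 - 186/340/3 = 7 - 186*3/340 = 7 - 1*279/170 = 7 - 279/170 = 911/170)
S(-58, K) - L(196) = -15 - 1*911/170 = -15 - 911/170 = -3461/170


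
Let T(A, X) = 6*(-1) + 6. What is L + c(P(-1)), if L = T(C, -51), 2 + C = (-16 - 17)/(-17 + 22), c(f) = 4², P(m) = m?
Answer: 16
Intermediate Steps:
c(f) = 16
C = -43/5 (C = -2 + (-16 - 17)/(-17 + 22) = -2 - 33/5 = -43/5 ≈ -8.6000)
T(A, X) = 0 (T(A, X) = -6 + 6 = 0)
L = 0
L + c(P(-1)) = 0 + 16 = 16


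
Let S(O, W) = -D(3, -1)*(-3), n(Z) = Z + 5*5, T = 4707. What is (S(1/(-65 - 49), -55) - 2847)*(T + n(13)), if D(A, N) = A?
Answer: -13466310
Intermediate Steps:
n(Z) = 25 + Z (n(Z) = Z + 25 = 25 + Z)
S(O, W) = 9 (S(O, W) = -1*3*(-3) = -3*(-3) = 9)
(S(1/(-65 - 49), -55) - 2847)*(T + n(13)) = (9 - 2847)*(4707 + (25 + 13)) = -2838*(4707 + 38) = -2838*4745 = -13466310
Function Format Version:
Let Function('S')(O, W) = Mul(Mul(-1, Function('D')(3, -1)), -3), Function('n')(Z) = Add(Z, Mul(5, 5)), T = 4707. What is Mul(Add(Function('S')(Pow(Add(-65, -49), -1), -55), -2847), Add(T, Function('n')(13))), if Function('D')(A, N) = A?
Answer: -13466310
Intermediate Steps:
Function('n')(Z) = Add(25, Z) (Function('n')(Z) = Add(Z, 25) = Add(25, Z))
Function('S')(O, W) = 9 (Function('S')(O, W) = Mul(Mul(-1, 3), -3) = Mul(-3, -3) = 9)
Mul(Add(Function('S')(Pow(Add(-65, -49), -1), -55), -2847), Add(T, Function('n')(13))) = Mul(Add(9, -2847), Add(4707, Add(25, 13))) = Mul(-2838, Add(4707, 38)) = Mul(-2838, 4745) = -13466310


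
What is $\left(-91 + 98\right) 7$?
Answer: $49$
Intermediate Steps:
$\left(-91 + 98\right) 7 = 7 \cdot 7 = 49$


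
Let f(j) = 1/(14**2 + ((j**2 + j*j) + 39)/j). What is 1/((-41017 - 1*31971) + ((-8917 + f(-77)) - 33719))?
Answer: -3195/369418603 ≈ -8.6487e-6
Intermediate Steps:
f(j) = 1/(196 + (39 + 2*j**2)/j) (f(j) = 1/(196 + ((j**2 + j**2) + 39)/j) = 1/(196 + (2*j**2 + 39)/j) = 1/(196 + (39 + 2*j**2)/j))
1/((-41017 - 1*31971) + ((-8917 + f(-77)) - 33719)) = 1/((-41017 - 1*31971) + ((-8917 - 77/(39 + 2*(-77)**2 + 196*(-77))) - 33719)) = 1/((-41017 - 31971) + ((-8917 - 77/(39 + 2*5929 - 15092)) - 33719)) = 1/(-72988 + ((-8917 - 77/(39 + 11858 - 15092)) - 33719)) = 1/(-72988 + ((-8917 - 77/(-3195)) - 33719)) = 1/(-72988 + ((-8917 - 77*(-1/3195)) - 33719)) = 1/(-72988 + ((-8917 + 77/3195) - 33719)) = 1/(-72988 + (-28489738/3195 - 33719)) = 1/(-72988 - 136221943/3195) = 1/(-369418603/3195) = -3195/369418603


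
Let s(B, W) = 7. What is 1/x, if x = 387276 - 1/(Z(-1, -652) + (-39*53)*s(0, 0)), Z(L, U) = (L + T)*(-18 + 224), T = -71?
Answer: 29301/11347574077 ≈ 2.5821e-6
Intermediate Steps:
Z(L, U) = -14626 + 206*L (Z(L, U) = (L - 71)*(-18 + 224) = (-71 + L)*206 = -14626 + 206*L)
x = 11347574077/29301 (x = 387276 - 1/((-14626 + 206*(-1)) - 39*53*7) = 387276 - 1/((-14626 - 206) - 2067*7) = 387276 - 1/(-14832 - 14469) = 387276 - 1/(-29301) = 387276 - 1*(-1/29301) = 387276 + 1/29301 = 11347574077/29301 ≈ 3.8728e+5)
1/x = 1/(11347574077/29301) = 29301/11347574077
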